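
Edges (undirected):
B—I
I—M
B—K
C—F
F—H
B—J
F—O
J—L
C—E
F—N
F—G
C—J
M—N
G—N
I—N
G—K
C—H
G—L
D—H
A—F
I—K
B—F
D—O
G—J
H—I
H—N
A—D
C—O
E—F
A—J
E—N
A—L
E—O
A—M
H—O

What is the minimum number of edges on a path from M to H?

Level 0: M
Level 1: A, I, N
Level 2: B, D, E, F, G, H, J, K, L
Level 3: C, O
H first appears at level 2.

2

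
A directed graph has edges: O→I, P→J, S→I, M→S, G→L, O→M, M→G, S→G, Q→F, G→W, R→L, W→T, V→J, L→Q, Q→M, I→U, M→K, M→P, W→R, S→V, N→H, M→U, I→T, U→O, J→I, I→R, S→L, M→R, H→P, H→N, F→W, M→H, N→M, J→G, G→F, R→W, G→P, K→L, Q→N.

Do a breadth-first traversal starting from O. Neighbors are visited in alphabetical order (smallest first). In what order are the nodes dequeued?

Visit O; enqueue I, M → queue [I, M]
Visit I; enqueue R, T, U → queue [M, R, T, U]
Visit M; enqueue G, H, K, P, S → queue [R, T, U, G, H, K, P, S]
Visit R; enqueue L, W → queue [T, U, G, H, K, P, S, L, W]
Visit T → queue [U, G, H, K, P, S, L, W]
Visit U → queue [G, H, K, P, S, L, W]
Visit G; enqueue F → queue [H, K, P, S, L, W, F]
Visit H; enqueue N → queue [K, P, S, L, W, F, N]
Visit K → queue [P, S, L, W, F, N]
Visit P; enqueue J → queue [S, L, W, F, N, J]
Visit S; enqueue V → queue [L, W, F, N, J, V]
Visit L; enqueue Q → queue [W, F, N, J, V, Q]
Visit W → queue [F, N, J, V, Q]
Visit F → queue [N, J, V, Q]
Visit N → queue [J, V, Q]
Visit J → queue [V, Q]
Visit V → queue [Q]
Visit Q → queue []

O, I, M, R, T, U, G, H, K, P, S, L, W, F, N, J, V, Q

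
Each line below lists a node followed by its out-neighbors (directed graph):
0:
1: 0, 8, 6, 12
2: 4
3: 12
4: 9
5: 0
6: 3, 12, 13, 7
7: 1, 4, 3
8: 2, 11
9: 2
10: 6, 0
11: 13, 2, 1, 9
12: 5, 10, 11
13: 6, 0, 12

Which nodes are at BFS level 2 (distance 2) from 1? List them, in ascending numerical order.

Level 0: 1
Level 1: 0, 6, 8, 12
Level 2: 2, 3, 5, 7, 10, 11, 13
Level 3: 4, 9

2, 3, 5, 7, 10, 11, 13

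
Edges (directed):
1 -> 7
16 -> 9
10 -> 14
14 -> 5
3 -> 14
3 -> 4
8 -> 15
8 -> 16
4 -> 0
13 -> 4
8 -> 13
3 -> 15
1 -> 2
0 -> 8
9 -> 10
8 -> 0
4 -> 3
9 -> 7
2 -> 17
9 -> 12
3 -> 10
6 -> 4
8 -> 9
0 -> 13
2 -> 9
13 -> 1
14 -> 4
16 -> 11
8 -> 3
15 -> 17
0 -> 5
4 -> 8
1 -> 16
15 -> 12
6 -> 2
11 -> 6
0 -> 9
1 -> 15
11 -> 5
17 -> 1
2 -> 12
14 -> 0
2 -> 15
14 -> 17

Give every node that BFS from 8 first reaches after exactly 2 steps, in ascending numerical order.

1, 4, 5, 7, 10, 11, 12, 14, 17

Level 0: 8
Level 1: 0, 3, 9, 13, 15, 16
Level 2: 1, 4, 5, 7, 10, 11, 12, 14, 17
Level 3: 2, 6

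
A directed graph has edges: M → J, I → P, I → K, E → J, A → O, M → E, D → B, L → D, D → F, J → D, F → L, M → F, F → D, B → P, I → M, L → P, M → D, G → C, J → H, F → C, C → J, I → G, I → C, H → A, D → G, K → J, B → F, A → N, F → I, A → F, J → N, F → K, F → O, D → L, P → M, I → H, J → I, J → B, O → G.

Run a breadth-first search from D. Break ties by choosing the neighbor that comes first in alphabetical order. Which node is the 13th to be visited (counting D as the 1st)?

Visit D; enqueue B, F, G, L → queue [B, F, G, L]
Visit B; enqueue P → queue [F, G, L, P]
Visit F; enqueue C, I, K, O → queue [G, L, P, C, I, K, O]
Visit G → queue [L, P, C, I, K, O]
Visit L → queue [P, C, I, K, O]
Visit P; enqueue M → queue [C, I, K, O, M]
Visit C; enqueue J → queue [I, K, O, M, J]
Visit I; enqueue H → queue [K, O, M, J, H]
Visit K → queue [O, M, J, H]
Visit O → queue [M, J, H]
Visit M; enqueue E → queue [J, H, E]
Visit J; enqueue N → queue [H, E, N]
Visit H; enqueue A → queue [E, N, A]
Visit E → queue [N, A]
Visit N → queue [A]
Visit A → queue []

Visit order: D, B, F, G, L, P, C, I, K, O, M, J, H, E, N, A

H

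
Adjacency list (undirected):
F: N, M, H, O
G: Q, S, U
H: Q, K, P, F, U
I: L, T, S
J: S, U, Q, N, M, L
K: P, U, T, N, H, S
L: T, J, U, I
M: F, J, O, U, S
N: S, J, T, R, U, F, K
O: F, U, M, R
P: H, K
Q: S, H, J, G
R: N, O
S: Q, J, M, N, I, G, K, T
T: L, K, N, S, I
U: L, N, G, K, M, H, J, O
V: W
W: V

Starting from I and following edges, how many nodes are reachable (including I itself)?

16

BFS from I visits: I, L, T, S, J, U, K, N, Q, M, G, H, O, P, R, F
Reachable nodes: 16 of 18 total.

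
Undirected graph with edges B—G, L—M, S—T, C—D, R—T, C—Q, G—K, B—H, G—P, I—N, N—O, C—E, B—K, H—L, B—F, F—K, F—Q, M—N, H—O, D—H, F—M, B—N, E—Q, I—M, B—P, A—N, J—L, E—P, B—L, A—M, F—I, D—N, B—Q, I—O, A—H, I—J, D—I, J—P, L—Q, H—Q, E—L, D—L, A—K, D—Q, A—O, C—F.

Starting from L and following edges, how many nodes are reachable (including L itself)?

BFS from L visits: L, Q, M, J, H, E, D, B, F, C, N, I, A, P, O, K, G
Reachable nodes: 17 of 20 total.

17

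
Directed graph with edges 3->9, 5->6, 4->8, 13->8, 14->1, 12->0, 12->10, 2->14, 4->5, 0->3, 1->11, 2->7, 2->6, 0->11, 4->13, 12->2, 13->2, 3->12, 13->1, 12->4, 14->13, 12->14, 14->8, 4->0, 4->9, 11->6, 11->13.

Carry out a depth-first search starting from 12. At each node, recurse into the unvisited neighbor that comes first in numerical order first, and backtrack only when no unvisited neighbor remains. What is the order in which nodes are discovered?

Visit 12
12 → 0
0 → 3
3 → 9
0 → 11
11 → 6
11 → 13
13 → 1
13 → 2
2 → 7
2 → 14
14 → 8
12 → 4
4 → 5
12 → 10

12 0 3 9 11 6 13 1 2 7 14 8 4 5 10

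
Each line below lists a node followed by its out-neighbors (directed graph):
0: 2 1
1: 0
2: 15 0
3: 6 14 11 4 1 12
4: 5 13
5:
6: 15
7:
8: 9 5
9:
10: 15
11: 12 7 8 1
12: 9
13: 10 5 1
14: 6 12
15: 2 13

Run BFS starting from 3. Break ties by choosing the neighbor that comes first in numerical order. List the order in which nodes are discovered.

3, 1, 4, 6, 11, 12, 14, 0, 5, 13, 15, 7, 8, 9, 2, 10

Visit 3; enqueue 1, 4, 6, 11, 12, 14 → queue [1, 4, 6, 11, 12, 14]
Visit 1; enqueue 0 → queue [4, 6, 11, 12, 14, 0]
Visit 4; enqueue 5, 13 → queue [6, 11, 12, 14, 0, 5, 13]
Visit 6; enqueue 15 → queue [11, 12, 14, 0, 5, 13, 15]
Visit 11; enqueue 7, 8 → queue [12, 14, 0, 5, 13, 15, 7, 8]
Visit 12; enqueue 9 → queue [14, 0, 5, 13, 15, 7, 8, 9]
Visit 14 → queue [0, 5, 13, 15, 7, 8, 9]
Visit 0; enqueue 2 → queue [5, 13, 15, 7, 8, 9, 2]
Visit 5 → queue [13, 15, 7, 8, 9, 2]
Visit 13; enqueue 10 → queue [15, 7, 8, 9, 2, 10]
Visit 15 → queue [7, 8, 9, 2, 10]
Visit 7 → queue [8, 9, 2, 10]
Visit 8 → queue [9, 2, 10]
Visit 9 → queue [2, 10]
Visit 2 → queue [10]
Visit 10 → queue []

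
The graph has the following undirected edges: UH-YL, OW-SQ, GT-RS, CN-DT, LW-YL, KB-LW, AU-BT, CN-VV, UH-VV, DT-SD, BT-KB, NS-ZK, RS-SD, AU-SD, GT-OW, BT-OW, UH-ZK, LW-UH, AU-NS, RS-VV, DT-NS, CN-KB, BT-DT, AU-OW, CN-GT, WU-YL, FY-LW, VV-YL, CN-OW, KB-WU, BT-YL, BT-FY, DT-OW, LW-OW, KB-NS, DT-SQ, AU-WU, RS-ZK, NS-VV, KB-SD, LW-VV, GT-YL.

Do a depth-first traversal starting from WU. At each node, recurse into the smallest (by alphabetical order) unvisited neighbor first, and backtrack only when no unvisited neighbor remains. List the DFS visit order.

Visit WU
WU → AU
AU → BT
BT → DT
DT → CN
CN → GT
GT → OW
OW → LW
LW → FY
LW → KB
KB → NS
NS → VV
VV → RS
RS → SD
RS → ZK
ZK → UH
UH → YL
OW → SQ

WU -> AU -> BT -> DT -> CN -> GT -> OW -> LW -> FY -> KB -> NS -> VV -> RS -> SD -> ZK -> UH -> YL -> SQ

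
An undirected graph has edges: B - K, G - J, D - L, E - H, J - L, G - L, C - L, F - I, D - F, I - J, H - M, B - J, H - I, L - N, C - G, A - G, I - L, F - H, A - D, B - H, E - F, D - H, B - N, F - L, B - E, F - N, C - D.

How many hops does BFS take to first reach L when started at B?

Level 0: B
Level 1: E, H, J, K, N
Level 2: D, F, G, I, L, M
Level 3: A, C
L first appears at level 2.

2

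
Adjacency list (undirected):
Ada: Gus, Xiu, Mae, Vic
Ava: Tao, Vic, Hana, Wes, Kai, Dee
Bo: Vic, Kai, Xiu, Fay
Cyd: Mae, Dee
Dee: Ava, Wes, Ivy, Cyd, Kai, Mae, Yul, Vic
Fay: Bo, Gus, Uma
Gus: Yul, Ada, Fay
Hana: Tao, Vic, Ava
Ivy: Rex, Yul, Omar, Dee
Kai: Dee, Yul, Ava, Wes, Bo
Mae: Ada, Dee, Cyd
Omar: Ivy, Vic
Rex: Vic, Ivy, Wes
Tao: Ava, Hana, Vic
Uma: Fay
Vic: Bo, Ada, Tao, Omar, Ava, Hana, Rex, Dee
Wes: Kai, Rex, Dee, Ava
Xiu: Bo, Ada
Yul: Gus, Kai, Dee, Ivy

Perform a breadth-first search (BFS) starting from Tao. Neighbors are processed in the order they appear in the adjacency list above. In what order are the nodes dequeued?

Visit Tao; enqueue Ava, Hana, Vic → queue [Ava, Hana, Vic]
Visit Ava; enqueue Wes, Kai, Dee → queue [Hana, Vic, Wes, Kai, Dee]
Visit Hana → queue [Vic, Wes, Kai, Dee]
Visit Vic; enqueue Bo, Ada, Omar, Rex → queue [Wes, Kai, Dee, Bo, Ada, Omar, Rex]
Visit Wes → queue [Kai, Dee, Bo, Ada, Omar, Rex]
Visit Kai; enqueue Yul → queue [Dee, Bo, Ada, Omar, Rex, Yul]
Visit Dee; enqueue Ivy, Cyd, Mae → queue [Bo, Ada, Omar, Rex, Yul, Ivy, Cyd, Mae]
Visit Bo; enqueue Xiu, Fay → queue [Ada, Omar, Rex, Yul, Ivy, Cyd, Mae, Xiu, Fay]
Visit Ada; enqueue Gus → queue [Omar, Rex, Yul, Ivy, Cyd, Mae, Xiu, Fay, Gus]
Visit Omar → queue [Rex, Yul, Ivy, Cyd, Mae, Xiu, Fay, Gus]
Visit Rex → queue [Yul, Ivy, Cyd, Mae, Xiu, Fay, Gus]
Visit Yul → queue [Ivy, Cyd, Mae, Xiu, Fay, Gus]
Visit Ivy → queue [Cyd, Mae, Xiu, Fay, Gus]
Visit Cyd → queue [Mae, Xiu, Fay, Gus]
Visit Mae → queue [Xiu, Fay, Gus]
Visit Xiu → queue [Fay, Gus]
Visit Fay; enqueue Uma → queue [Gus, Uma]
Visit Gus → queue [Uma]
Visit Uma → queue []

Tao Ava Hana Vic Wes Kai Dee Bo Ada Omar Rex Yul Ivy Cyd Mae Xiu Fay Gus Uma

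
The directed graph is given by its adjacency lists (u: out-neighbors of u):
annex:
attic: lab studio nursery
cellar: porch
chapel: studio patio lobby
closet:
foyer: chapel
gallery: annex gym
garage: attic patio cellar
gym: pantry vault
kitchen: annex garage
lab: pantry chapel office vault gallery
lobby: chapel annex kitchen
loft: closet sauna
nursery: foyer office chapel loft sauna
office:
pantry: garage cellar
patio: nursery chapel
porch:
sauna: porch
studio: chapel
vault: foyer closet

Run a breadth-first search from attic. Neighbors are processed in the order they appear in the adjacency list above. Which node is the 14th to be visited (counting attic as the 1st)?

cellar

Visit attic; enqueue lab, studio, nursery → queue [lab, studio, nursery]
Visit lab; enqueue pantry, chapel, office, vault, gallery → queue [studio, nursery, pantry, chapel, office, vault, gallery]
Visit studio → queue [nursery, pantry, chapel, office, vault, gallery]
Visit nursery; enqueue foyer, loft, sauna → queue [pantry, chapel, office, vault, gallery, foyer, loft, sauna]
Visit pantry; enqueue garage, cellar → queue [chapel, office, vault, gallery, foyer, loft, sauna, garage, cellar]
Visit chapel; enqueue patio, lobby → queue [office, vault, gallery, foyer, loft, sauna, garage, cellar, patio, lobby]
Visit office → queue [vault, gallery, foyer, loft, sauna, garage, cellar, patio, lobby]
Visit vault; enqueue closet → queue [gallery, foyer, loft, sauna, garage, cellar, patio, lobby, closet]
Visit gallery; enqueue annex, gym → queue [foyer, loft, sauna, garage, cellar, patio, lobby, closet, annex, gym]
Visit foyer → queue [loft, sauna, garage, cellar, patio, lobby, closet, annex, gym]
Visit loft → queue [sauna, garage, cellar, patio, lobby, closet, annex, gym]
Visit sauna; enqueue porch → queue [garage, cellar, patio, lobby, closet, annex, gym, porch]
Visit garage → queue [cellar, patio, lobby, closet, annex, gym, porch]
Visit cellar → queue [patio, lobby, closet, annex, gym, porch]
Visit patio → queue [lobby, closet, annex, gym, porch]
Visit lobby; enqueue kitchen → queue [closet, annex, gym, porch, kitchen]
Visit closet → queue [annex, gym, porch, kitchen]
Visit annex → queue [gym, porch, kitchen]
Visit gym → queue [porch, kitchen]
Visit porch → queue [kitchen]
Visit kitchen → queue []

Visit order: attic, lab, studio, nursery, pantry, chapel, office, vault, gallery, foyer, loft, sauna, garage, cellar, patio, lobby, closet, annex, gym, porch, kitchen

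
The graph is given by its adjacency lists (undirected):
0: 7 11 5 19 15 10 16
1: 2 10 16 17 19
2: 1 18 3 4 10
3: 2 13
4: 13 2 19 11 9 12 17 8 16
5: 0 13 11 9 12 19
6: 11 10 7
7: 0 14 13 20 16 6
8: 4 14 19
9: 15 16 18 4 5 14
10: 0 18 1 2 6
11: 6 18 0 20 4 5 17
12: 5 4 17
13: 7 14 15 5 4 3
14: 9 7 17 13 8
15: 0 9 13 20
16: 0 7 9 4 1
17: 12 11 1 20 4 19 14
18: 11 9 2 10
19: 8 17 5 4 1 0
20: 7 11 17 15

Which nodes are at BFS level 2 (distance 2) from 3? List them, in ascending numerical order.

1, 4, 5, 7, 10, 14, 15, 18

Level 0: 3
Level 1: 2, 13
Level 2: 1, 4, 5, 7, 10, 14, 15, 18
Level 3: 0, 6, 8, 9, 11, 12, 16, 17, 19, 20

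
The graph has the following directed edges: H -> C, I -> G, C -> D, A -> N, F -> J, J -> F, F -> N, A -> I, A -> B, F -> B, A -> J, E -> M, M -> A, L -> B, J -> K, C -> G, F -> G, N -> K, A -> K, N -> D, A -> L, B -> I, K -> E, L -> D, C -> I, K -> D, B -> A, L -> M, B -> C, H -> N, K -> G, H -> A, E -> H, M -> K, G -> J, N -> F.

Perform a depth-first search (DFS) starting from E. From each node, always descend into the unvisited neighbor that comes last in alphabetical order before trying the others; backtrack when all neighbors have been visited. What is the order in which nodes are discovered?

E -> M -> K -> G -> J -> F -> N -> D -> B -> I -> C -> A -> L -> H

Visit E
E → M
M → K
K → G
G → J
J → F
F → N
N → D
F → B
B → I
B → C
B → A
A → L
E → H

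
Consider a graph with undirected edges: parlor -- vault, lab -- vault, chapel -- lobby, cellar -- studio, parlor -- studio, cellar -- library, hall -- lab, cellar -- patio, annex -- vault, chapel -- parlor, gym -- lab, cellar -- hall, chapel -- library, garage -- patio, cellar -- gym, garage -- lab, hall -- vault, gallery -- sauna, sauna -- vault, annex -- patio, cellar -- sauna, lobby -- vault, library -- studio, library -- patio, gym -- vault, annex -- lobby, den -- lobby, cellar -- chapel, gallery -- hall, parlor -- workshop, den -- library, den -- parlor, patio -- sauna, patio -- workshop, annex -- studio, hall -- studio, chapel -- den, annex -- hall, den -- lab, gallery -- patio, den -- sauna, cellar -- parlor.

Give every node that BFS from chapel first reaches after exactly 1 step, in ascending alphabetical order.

cellar, den, library, lobby, parlor

Level 0: chapel
Level 1: cellar, den, library, lobby, parlor
Level 2: annex, gym, hall, lab, patio, sauna, studio, vault, workshop
Level 3: gallery, garage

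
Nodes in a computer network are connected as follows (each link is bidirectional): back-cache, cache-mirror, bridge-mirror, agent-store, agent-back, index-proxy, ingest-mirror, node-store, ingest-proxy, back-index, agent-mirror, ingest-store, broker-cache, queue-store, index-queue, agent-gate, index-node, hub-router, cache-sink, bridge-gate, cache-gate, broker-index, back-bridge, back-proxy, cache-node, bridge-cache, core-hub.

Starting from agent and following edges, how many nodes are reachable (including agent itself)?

14

BFS from agent visits: agent, store, mirror, gate, back, queue, node, ingest, cache, bridge, proxy, index, sink, broker
Reachable nodes: 14 of 17 total.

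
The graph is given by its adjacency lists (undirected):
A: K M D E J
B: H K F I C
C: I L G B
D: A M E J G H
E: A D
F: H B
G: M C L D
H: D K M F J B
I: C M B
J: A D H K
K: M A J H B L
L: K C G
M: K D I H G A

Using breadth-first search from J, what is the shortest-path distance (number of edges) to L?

Level 0: J
Level 1: A, D, H, K
Level 2: B, E, F, G, L, M
Level 3: C, I
L first appears at level 2.

2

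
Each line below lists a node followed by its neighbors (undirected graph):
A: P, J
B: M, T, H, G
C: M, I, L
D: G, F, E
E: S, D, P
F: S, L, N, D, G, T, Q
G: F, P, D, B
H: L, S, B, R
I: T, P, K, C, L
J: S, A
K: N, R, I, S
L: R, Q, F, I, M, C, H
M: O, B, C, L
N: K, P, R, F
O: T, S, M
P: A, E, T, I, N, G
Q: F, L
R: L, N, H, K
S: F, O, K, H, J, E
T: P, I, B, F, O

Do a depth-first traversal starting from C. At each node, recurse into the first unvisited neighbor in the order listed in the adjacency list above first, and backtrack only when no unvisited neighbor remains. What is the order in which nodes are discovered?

C -> M -> O -> T -> P -> A -> J -> S -> F -> L -> R -> N -> K -> I -> H -> B -> G -> D -> E -> Q

Visit C
C → M
M → O
O → T
T → P
P → A
A → J
J → S
S → F
F → L
L → R
R → N
N → K
K → I
R → H
H → B
B → G
G → D
D → E
L → Q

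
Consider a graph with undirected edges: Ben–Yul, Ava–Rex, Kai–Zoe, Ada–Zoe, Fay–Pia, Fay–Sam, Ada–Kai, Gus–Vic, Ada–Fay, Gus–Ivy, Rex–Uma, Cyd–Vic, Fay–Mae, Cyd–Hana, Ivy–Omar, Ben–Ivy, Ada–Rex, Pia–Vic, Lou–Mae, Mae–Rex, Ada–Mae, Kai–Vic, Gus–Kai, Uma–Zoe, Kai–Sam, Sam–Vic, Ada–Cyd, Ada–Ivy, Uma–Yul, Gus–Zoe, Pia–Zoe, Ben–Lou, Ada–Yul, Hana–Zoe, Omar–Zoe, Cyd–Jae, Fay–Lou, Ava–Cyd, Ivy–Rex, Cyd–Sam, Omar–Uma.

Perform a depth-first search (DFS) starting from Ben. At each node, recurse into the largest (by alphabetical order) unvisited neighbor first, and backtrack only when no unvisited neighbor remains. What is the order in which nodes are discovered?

Visit Ben
Ben → Yul
Yul → Uma
Uma → Zoe
Zoe → Pia
Pia → Vic
Vic → Sam
Sam → Kai
Kai → Gus
Gus → Ivy
Ivy → Rex
Rex → Mae
Mae → Lou
Lou → Fay
Fay → Ada
Ada → Cyd
Cyd → Jae
Cyd → Hana
Cyd → Ava
Ivy → Omar

Ben Yul Uma Zoe Pia Vic Sam Kai Gus Ivy Rex Mae Lou Fay Ada Cyd Jae Hana Ava Omar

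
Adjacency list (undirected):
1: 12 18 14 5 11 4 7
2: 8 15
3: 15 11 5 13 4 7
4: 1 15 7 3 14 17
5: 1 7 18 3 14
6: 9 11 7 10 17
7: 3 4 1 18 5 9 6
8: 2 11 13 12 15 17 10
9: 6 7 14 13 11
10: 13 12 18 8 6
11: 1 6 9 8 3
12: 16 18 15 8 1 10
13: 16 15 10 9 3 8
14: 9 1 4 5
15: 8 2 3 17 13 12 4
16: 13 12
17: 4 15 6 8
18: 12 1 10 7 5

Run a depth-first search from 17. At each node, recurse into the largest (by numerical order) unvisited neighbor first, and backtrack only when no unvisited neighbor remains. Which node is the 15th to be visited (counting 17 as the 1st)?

4

Visit 17
17 → 15
15 → 13
13 → 16
16 → 12
12 → 18
18 → 10
10 → 8
8 → 11
11 → 9
9 → 14
14 → 5
5 → 7
7 → 6
7 → 4
4 → 3
4 → 1
8 → 2

Visit order: 17, 15, 13, 16, 12, 18, 10, 8, 11, 9, 14, 5, 7, 6, 4, 3, 1, 2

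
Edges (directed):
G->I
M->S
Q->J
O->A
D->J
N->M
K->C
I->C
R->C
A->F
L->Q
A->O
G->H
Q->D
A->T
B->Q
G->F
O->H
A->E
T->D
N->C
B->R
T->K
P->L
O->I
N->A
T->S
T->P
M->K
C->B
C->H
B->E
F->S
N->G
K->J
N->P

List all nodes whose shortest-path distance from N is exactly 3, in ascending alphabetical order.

Level 0: N
Level 1: A, C, G, M, P
Level 2: B, E, F, H, I, K, L, O, S, T
Level 3: D, J, Q, R

D, J, Q, R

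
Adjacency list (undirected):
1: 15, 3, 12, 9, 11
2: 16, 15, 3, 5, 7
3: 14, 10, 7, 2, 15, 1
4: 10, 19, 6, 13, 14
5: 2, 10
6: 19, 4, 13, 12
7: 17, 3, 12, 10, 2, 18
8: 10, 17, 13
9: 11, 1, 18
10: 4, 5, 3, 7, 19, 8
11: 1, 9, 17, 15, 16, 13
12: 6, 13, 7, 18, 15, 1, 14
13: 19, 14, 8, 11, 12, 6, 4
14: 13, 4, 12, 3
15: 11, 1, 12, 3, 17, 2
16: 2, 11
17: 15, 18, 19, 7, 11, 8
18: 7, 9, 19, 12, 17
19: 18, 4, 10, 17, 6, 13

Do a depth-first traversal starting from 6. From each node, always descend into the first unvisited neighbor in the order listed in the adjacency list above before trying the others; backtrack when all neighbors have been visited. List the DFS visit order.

6 -> 19 -> 18 -> 7 -> 17 -> 15 -> 11 -> 1 -> 3 -> 14 -> 13 -> 8 -> 10 -> 4 -> 5 -> 2 -> 16 -> 12 -> 9

Visit 6
6 → 19
19 → 18
18 → 7
7 → 17
17 → 15
15 → 11
11 → 1
1 → 3
3 → 14
14 → 13
13 → 8
8 → 10
10 → 4
10 → 5
5 → 2
2 → 16
13 → 12
1 → 9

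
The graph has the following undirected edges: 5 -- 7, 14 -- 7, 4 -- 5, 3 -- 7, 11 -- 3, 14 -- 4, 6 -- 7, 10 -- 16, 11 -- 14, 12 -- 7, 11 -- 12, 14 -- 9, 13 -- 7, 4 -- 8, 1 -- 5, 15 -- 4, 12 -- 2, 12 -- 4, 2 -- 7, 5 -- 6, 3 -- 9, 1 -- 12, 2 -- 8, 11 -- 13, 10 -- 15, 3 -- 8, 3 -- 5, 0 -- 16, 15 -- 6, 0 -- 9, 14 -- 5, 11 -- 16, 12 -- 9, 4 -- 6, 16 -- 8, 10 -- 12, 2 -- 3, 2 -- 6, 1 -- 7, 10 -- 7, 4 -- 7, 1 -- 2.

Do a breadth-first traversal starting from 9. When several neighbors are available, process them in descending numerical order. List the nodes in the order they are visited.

9, 14, 12, 3, 0, 11, 7, 5, 4, 10, 2, 1, 8, 16, 13, 6, 15

Visit 9; enqueue 14, 12, 3, 0 → queue [14, 12, 3, 0]
Visit 14; enqueue 11, 7, 5, 4 → queue [12, 3, 0, 11, 7, 5, 4]
Visit 12; enqueue 10, 2, 1 → queue [3, 0, 11, 7, 5, 4, 10, 2, 1]
Visit 3; enqueue 8 → queue [0, 11, 7, 5, 4, 10, 2, 1, 8]
Visit 0; enqueue 16 → queue [11, 7, 5, 4, 10, 2, 1, 8, 16]
Visit 11; enqueue 13 → queue [7, 5, 4, 10, 2, 1, 8, 16, 13]
Visit 7; enqueue 6 → queue [5, 4, 10, 2, 1, 8, 16, 13, 6]
Visit 5 → queue [4, 10, 2, 1, 8, 16, 13, 6]
Visit 4; enqueue 15 → queue [10, 2, 1, 8, 16, 13, 6, 15]
Visit 10 → queue [2, 1, 8, 16, 13, 6, 15]
Visit 2 → queue [1, 8, 16, 13, 6, 15]
Visit 1 → queue [8, 16, 13, 6, 15]
Visit 8 → queue [16, 13, 6, 15]
Visit 16 → queue [13, 6, 15]
Visit 13 → queue [6, 15]
Visit 6 → queue [15]
Visit 15 → queue []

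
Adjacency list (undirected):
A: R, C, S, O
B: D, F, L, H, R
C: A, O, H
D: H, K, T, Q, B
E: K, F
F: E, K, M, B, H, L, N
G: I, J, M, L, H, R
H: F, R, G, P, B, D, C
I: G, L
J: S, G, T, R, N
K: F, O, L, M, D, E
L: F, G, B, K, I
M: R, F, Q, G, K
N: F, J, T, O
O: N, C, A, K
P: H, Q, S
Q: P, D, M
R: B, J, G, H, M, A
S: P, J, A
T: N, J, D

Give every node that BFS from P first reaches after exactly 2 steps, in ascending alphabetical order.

A, B, C, D, F, G, J, M, R

Level 0: P
Level 1: H, Q, S
Level 2: A, B, C, D, F, G, J, M, R
Level 3: E, I, K, L, N, O, T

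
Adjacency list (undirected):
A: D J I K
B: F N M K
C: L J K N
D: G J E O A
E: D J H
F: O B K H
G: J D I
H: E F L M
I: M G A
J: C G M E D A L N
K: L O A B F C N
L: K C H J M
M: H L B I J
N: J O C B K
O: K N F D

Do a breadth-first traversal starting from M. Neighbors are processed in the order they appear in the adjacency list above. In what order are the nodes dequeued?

M -> H -> L -> B -> I -> J -> E -> F -> K -> C -> N -> G -> A -> D -> O

Visit M; enqueue H, L, B, I, J → queue [H, L, B, I, J]
Visit H; enqueue E, F → queue [L, B, I, J, E, F]
Visit L; enqueue K, C → queue [B, I, J, E, F, K, C]
Visit B; enqueue N → queue [I, J, E, F, K, C, N]
Visit I; enqueue G, A → queue [J, E, F, K, C, N, G, A]
Visit J; enqueue D → queue [E, F, K, C, N, G, A, D]
Visit E → queue [F, K, C, N, G, A, D]
Visit F; enqueue O → queue [K, C, N, G, A, D, O]
Visit K → queue [C, N, G, A, D, O]
Visit C → queue [N, G, A, D, O]
Visit N → queue [G, A, D, O]
Visit G → queue [A, D, O]
Visit A → queue [D, O]
Visit D → queue [O]
Visit O → queue []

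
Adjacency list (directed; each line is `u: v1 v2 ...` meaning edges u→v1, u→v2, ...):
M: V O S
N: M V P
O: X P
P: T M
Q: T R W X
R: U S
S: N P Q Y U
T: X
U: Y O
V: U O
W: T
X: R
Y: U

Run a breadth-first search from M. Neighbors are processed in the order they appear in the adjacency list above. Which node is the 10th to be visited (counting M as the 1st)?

Y

Visit M; enqueue V, O, S → queue [V, O, S]
Visit V; enqueue U → queue [O, S, U]
Visit O; enqueue X, P → queue [S, U, X, P]
Visit S; enqueue N, Q, Y → queue [U, X, P, N, Q, Y]
Visit U → queue [X, P, N, Q, Y]
Visit X; enqueue R → queue [P, N, Q, Y, R]
Visit P; enqueue T → queue [N, Q, Y, R, T]
Visit N → queue [Q, Y, R, T]
Visit Q; enqueue W → queue [Y, R, T, W]
Visit Y → queue [R, T, W]
Visit R → queue [T, W]
Visit T → queue [W]
Visit W → queue []

Visit order: M, V, O, S, U, X, P, N, Q, Y, R, T, W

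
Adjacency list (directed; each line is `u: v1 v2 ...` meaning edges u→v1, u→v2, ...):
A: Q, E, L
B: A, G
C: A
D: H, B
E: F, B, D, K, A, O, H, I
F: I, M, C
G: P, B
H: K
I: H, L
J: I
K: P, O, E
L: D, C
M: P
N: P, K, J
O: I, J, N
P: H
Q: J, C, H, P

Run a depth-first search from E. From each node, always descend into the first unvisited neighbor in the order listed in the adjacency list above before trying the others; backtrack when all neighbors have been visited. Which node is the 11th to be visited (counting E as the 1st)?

D

Visit E
E → F
F → I
I → H
H → K
K → P
K → O
O → J
O → N
I → L
L → D
D → B
B → A
A → Q
Q → C
B → G
F → M

Visit order: E, F, I, H, K, P, O, J, N, L, D, B, A, Q, C, G, M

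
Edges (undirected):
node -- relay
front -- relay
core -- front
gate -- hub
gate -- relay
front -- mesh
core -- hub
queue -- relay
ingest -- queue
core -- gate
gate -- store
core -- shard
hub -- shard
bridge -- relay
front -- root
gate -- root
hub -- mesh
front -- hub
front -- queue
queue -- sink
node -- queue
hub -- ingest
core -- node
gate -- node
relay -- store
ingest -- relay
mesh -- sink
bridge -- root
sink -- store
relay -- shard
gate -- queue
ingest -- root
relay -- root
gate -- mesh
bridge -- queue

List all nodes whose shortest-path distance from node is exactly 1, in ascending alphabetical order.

Level 0: node
Level 1: core, gate, queue, relay
Level 2: bridge, front, hub, ingest, mesh, root, shard, sink, store

core, gate, queue, relay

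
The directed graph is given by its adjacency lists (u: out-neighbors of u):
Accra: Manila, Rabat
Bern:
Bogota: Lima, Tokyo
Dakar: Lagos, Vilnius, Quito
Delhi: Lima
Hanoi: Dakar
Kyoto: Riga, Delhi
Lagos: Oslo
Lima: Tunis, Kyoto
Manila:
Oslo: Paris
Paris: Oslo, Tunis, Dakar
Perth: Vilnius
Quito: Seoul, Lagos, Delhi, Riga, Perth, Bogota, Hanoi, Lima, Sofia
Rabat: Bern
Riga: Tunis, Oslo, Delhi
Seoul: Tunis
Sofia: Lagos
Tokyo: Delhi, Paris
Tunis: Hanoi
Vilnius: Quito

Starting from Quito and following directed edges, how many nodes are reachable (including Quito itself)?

BFS from Quito visits: Quito, Seoul, Lagos, Delhi, Riga, Perth, Bogota, Hanoi, Lima, Sofia, Tunis, Oslo, Vilnius, Tokyo, Dakar, Kyoto, Paris
Reachable nodes: 17 of 21 total.

17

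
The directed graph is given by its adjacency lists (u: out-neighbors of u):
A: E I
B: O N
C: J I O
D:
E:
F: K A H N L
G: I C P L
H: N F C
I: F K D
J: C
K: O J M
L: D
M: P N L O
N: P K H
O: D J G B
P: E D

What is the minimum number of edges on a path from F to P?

2

Level 0: F
Level 1: A, H, K, L, N
Level 2: C, D, E, I, J, M, O, P
Level 3: B, G
P first appears at level 2.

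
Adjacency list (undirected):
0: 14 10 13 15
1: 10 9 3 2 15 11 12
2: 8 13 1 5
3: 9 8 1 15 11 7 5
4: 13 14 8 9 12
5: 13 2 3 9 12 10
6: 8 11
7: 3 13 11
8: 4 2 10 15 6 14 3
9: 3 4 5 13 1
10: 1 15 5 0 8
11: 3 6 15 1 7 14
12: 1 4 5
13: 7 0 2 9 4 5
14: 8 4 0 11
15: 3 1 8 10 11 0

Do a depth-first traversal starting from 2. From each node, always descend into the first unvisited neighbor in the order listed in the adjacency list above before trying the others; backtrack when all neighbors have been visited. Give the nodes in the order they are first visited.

2, 8, 4, 13, 7, 3, 9, 5, 12, 1, 10, 15, 11, 6, 14, 0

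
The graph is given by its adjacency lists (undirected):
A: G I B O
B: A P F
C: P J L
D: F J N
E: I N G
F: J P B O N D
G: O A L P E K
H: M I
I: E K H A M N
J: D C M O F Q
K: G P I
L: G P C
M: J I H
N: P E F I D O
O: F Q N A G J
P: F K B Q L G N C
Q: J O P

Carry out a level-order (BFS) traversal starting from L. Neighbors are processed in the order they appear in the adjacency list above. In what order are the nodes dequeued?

L, G, P, C, O, A, E, K, F, B, Q, N, J, I, D, M, H

Visit L; enqueue G, P, C → queue [G, P, C]
Visit G; enqueue O, A, E, K → queue [P, C, O, A, E, K]
Visit P; enqueue F, B, Q, N → queue [C, O, A, E, K, F, B, Q, N]
Visit C; enqueue J → queue [O, A, E, K, F, B, Q, N, J]
Visit O → queue [A, E, K, F, B, Q, N, J]
Visit A; enqueue I → queue [E, K, F, B, Q, N, J, I]
Visit E → queue [K, F, B, Q, N, J, I]
Visit K → queue [F, B, Q, N, J, I]
Visit F; enqueue D → queue [B, Q, N, J, I, D]
Visit B → queue [Q, N, J, I, D]
Visit Q → queue [N, J, I, D]
Visit N → queue [J, I, D]
Visit J; enqueue M → queue [I, D, M]
Visit I; enqueue H → queue [D, M, H]
Visit D → queue [M, H]
Visit M → queue [H]
Visit H → queue []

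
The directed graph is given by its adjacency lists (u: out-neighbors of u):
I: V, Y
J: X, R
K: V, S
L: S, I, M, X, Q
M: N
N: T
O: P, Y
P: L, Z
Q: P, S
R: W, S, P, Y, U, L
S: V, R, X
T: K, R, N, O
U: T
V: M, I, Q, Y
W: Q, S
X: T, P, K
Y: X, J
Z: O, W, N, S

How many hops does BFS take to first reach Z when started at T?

Level 0: T
Level 1: K, N, O, R
Level 2: L, P, S, U, V, W, Y
Level 3: I, J, M, Q, X, Z
Z first appears at level 3.

3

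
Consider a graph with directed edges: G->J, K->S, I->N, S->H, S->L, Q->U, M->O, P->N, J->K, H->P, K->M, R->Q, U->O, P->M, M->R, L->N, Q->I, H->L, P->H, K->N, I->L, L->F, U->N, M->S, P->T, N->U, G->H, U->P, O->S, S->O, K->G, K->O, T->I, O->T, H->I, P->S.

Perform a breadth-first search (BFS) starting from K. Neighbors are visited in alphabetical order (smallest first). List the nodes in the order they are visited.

K -> G -> M -> N -> O -> S -> H -> J -> R -> U -> T -> L -> I -> P -> Q -> F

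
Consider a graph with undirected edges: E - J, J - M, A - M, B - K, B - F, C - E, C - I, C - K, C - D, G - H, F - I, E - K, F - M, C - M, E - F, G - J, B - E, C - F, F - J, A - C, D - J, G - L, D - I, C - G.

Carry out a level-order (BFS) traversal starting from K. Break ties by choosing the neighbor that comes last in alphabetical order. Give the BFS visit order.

K E C B J F M I G D A L H

Visit K; enqueue E, C, B → queue [E, C, B]
Visit E; enqueue J, F → queue [C, B, J, F]
Visit C; enqueue M, I, G, D, A → queue [B, J, F, M, I, G, D, A]
Visit B → queue [J, F, M, I, G, D, A]
Visit J → queue [F, M, I, G, D, A]
Visit F → queue [M, I, G, D, A]
Visit M → queue [I, G, D, A]
Visit I → queue [G, D, A]
Visit G; enqueue L, H → queue [D, A, L, H]
Visit D → queue [A, L, H]
Visit A → queue [L, H]
Visit L → queue [H]
Visit H → queue []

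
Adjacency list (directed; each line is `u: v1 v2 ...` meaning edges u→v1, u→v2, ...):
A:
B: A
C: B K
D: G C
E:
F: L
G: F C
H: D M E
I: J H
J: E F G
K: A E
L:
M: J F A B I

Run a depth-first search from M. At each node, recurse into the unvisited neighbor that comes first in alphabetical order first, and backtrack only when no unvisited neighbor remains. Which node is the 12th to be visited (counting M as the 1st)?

Visit M
M → A
M → B
M → F
F → L
M → I
I → H
H → D
D → C
C → K
K → E
D → G
I → J

Visit order: M, A, B, F, L, I, H, D, C, K, E, G, J

G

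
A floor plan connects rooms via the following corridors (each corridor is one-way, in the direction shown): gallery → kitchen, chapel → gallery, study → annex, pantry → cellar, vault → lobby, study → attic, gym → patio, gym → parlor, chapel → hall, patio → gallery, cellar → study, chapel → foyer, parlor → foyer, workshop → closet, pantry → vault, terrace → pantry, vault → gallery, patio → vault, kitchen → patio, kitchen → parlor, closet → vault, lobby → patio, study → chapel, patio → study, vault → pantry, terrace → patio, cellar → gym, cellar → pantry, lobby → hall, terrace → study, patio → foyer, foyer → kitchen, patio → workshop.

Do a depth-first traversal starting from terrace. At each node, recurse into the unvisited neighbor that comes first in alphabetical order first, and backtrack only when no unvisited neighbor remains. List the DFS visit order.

Visit terrace
terrace → pantry
pantry → cellar
cellar → gym
gym → parlor
parlor → foyer
foyer → kitchen
kitchen → patio
patio → gallery
patio → study
study → annex
study → attic
study → chapel
chapel → hall
patio → vault
vault → lobby
patio → workshop
workshop → closet

terrace -> pantry -> cellar -> gym -> parlor -> foyer -> kitchen -> patio -> gallery -> study -> annex -> attic -> chapel -> hall -> vault -> lobby -> workshop -> closet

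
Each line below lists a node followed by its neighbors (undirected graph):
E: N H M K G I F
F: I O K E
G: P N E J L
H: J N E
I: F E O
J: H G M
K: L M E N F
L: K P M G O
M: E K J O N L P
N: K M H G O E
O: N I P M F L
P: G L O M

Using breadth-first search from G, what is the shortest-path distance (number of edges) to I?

Level 0: G
Level 1: E, J, L, N, P
Level 2: F, H, I, K, M, O
I first appears at level 2.

2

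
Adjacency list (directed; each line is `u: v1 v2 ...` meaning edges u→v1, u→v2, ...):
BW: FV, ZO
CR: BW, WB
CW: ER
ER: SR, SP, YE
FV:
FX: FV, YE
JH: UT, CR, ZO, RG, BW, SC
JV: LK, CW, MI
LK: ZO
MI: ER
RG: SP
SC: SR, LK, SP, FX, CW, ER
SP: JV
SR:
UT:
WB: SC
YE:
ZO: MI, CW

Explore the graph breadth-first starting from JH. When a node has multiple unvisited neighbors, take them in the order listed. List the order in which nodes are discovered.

JH UT CR ZO RG BW SC WB MI CW SP FV SR LK FX ER JV YE

Visit JH; enqueue UT, CR, ZO, RG, BW, SC → queue [UT, CR, ZO, RG, BW, SC]
Visit UT → queue [CR, ZO, RG, BW, SC]
Visit CR; enqueue WB → queue [ZO, RG, BW, SC, WB]
Visit ZO; enqueue MI, CW → queue [RG, BW, SC, WB, MI, CW]
Visit RG; enqueue SP → queue [BW, SC, WB, MI, CW, SP]
Visit BW; enqueue FV → queue [SC, WB, MI, CW, SP, FV]
Visit SC; enqueue SR, LK, FX, ER → queue [WB, MI, CW, SP, FV, SR, LK, FX, ER]
Visit WB → queue [MI, CW, SP, FV, SR, LK, FX, ER]
Visit MI → queue [CW, SP, FV, SR, LK, FX, ER]
Visit CW → queue [SP, FV, SR, LK, FX, ER]
Visit SP; enqueue JV → queue [FV, SR, LK, FX, ER, JV]
Visit FV → queue [SR, LK, FX, ER, JV]
Visit SR → queue [LK, FX, ER, JV]
Visit LK → queue [FX, ER, JV]
Visit FX; enqueue YE → queue [ER, JV, YE]
Visit ER → queue [JV, YE]
Visit JV → queue [YE]
Visit YE → queue []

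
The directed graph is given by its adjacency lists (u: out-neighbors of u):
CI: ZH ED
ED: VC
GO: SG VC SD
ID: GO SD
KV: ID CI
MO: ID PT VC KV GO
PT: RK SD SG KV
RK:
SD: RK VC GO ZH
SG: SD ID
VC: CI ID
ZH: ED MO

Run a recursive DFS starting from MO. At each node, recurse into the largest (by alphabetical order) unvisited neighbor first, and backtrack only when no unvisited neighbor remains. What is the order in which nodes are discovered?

MO → VC → ID → SD → ZH → ED → RK → GO → SG → CI → PT → KV

Visit MO
MO → VC
VC → ID
ID → SD
SD → ZH
ZH → ED
SD → RK
SD → GO
GO → SG
VC → CI
MO → PT
PT → KV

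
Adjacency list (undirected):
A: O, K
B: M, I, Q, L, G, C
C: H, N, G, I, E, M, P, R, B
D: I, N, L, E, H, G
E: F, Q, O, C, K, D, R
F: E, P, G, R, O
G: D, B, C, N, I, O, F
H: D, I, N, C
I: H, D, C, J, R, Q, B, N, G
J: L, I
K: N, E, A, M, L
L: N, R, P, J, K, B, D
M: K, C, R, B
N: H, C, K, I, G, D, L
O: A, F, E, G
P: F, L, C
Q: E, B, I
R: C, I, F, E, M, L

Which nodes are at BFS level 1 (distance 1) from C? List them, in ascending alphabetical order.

Level 0: C
Level 1: B, E, G, H, I, M, N, P, R
Level 2: D, F, J, K, L, O, Q
Level 3: A

B, E, G, H, I, M, N, P, R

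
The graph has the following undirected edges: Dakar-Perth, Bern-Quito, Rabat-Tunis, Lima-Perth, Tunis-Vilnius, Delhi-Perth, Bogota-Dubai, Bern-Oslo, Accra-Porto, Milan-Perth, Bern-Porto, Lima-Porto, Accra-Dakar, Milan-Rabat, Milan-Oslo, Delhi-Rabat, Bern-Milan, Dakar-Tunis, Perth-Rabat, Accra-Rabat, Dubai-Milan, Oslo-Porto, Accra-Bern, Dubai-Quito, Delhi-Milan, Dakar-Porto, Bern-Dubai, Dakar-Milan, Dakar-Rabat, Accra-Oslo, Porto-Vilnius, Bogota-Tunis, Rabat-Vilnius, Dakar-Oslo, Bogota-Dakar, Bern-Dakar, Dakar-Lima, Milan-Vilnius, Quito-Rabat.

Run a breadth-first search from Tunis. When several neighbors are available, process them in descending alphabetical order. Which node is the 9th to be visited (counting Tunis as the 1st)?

Visit Tunis; enqueue Vilnius, Rabat, Dakar, Bogota → queue [Vilnius, Rabat, Dakar, Bogota]
Visit Vilnius; enqueue Porto, Milan → queue [Rabat, Dakar, Bogota, Porto, Milan]
Visit Rabat; enqueue Quito, Perth, Delhi, Accra → queue [Dakar, Bogota, Porto, Milan, Quito, Perth, Delhi, Accra]
Visit Dakar; enqueue Oslo, Lima, Bern → queue [Bogota, Porto, Milan, Quito, Perth, Delhi, Accra, Oslo, Lima, Bern]
Visit Bogota; enqueue Dubai → queue [Porto, Milan, Quito, Perth, Delhi, Accra, Oslo, Lima, Bern, Dubai]
Visit Porto → queue [Milan, Quito, Perth, Delhi, Accra, Oslo, Lima, Bern, Dubai]
Visit Milan → queue [Quito, Perth, Delhi, Accra, Oslo, Lima, Bern, Dubai]
Visit Quito → queue [Perth, Delhi, Accra, Oslo, Lima, Bern, Dubai]
Visit Perth → queue [Delhi, Accra, Oslo, Lima, Bern, Dubai]
Visit Delhi → queue [Accra, Oslo, Lima, Bern, Dubai]
Visit Accra → queue [Oslo, Lima, Bern, Dubai]
Visit Oslo → queue [Lima, Bern, Dubai]
Visit Lima → queue [Bern, Dubai]
Visit Bern → queue [Dubai]
Visit Dubai → queue []

Visit order: Tunis, Vilnius, Rabat, Dakar, Bogota, Porto, Milan, Quito, Perth, Delhi, Accra, Oslo, Lima, Bern, Dubai

Perth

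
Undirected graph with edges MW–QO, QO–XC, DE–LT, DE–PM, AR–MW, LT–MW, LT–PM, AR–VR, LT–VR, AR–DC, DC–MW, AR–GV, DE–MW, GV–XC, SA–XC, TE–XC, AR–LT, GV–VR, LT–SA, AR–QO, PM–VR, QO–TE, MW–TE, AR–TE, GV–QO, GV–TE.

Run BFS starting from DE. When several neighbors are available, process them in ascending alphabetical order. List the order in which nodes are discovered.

Visit DE; enqueue LT, MW, PM → queue [LT, MW, PM]
Visit LT; enqueue AR, SA, VR → queue [MW, PM, AR, SA, VR]
Visit MW; enqueue DC, QO, TE → queue [PM, AR, SA, VR, DC, QO, TE]
Visit PM → queue [AR, SA, VR, DC, QO, TE]
Visit AR; enqueue GV → queue [SA, VR, DC, QO, TE, GV]
Visit SA; enqueue XC → queue [VR, DC, QO, TE, GV, XC]
Visit VR → queue [DC, QO, TE, GV, XC]
Visit DC → queue [QO, TE, GV, XC]
Visit QO → queue [TE, GV, XC]
Visit TE → queue [GV, XC]
Visit GV → queue [XC]
Visit XC → queue []

DE LT MW PM AR SA VR DC QO TE GV XC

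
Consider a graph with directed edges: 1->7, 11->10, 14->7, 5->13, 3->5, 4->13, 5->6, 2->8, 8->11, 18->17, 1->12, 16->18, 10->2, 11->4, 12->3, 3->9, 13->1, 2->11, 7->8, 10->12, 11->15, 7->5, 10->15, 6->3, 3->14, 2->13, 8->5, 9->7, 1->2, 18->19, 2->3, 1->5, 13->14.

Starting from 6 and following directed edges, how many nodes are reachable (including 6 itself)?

15

BFS from 6 visits: 6, 3, 5, 9, 14, 13, 7, 1, 8, 2, 12, 11, 4, 10, 15
Reachable nodes: 15 of 19 total.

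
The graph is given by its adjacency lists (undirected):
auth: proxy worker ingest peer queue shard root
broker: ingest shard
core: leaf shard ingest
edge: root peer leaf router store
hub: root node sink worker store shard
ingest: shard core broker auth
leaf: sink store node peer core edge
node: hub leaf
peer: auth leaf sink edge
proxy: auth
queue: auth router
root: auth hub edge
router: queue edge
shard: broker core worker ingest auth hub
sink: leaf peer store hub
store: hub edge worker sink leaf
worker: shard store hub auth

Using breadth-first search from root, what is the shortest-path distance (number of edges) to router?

2

Level 0: root
Level 1: auth, edge, hub
Level 2: ingest, leaf, node, peer, proxy, queue, router, shard, sink, store, worker
Level 3: broker, core
router first appears at level 2.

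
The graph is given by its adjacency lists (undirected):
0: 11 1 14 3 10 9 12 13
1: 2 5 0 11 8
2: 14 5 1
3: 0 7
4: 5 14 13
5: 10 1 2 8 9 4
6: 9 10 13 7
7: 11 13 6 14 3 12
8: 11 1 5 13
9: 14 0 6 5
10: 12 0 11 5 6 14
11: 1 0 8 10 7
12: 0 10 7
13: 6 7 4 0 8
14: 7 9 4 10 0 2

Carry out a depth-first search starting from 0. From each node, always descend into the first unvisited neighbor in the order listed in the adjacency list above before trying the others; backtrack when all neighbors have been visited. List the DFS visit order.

0, 11, 1, 2, 14, 7, 13, 6, 9, 5, 10, 12, 8, 4, 3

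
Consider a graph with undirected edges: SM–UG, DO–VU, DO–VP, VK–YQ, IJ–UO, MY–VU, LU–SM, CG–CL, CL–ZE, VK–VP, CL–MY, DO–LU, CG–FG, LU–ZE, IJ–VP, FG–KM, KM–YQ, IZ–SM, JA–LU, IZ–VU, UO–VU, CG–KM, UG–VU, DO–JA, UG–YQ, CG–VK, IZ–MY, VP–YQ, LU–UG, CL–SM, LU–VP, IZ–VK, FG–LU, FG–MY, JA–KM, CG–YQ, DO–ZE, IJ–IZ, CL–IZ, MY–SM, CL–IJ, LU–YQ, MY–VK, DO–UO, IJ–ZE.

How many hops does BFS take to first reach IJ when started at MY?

Level 0: MY
Level 1: CL, FG, IZ, SM, VK, VU
Level 2: CG, DO, IJ, KM, LU, UG, UO, VP, YQ, ZE
Level 3: JA
IJ first appears at level 2.

2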